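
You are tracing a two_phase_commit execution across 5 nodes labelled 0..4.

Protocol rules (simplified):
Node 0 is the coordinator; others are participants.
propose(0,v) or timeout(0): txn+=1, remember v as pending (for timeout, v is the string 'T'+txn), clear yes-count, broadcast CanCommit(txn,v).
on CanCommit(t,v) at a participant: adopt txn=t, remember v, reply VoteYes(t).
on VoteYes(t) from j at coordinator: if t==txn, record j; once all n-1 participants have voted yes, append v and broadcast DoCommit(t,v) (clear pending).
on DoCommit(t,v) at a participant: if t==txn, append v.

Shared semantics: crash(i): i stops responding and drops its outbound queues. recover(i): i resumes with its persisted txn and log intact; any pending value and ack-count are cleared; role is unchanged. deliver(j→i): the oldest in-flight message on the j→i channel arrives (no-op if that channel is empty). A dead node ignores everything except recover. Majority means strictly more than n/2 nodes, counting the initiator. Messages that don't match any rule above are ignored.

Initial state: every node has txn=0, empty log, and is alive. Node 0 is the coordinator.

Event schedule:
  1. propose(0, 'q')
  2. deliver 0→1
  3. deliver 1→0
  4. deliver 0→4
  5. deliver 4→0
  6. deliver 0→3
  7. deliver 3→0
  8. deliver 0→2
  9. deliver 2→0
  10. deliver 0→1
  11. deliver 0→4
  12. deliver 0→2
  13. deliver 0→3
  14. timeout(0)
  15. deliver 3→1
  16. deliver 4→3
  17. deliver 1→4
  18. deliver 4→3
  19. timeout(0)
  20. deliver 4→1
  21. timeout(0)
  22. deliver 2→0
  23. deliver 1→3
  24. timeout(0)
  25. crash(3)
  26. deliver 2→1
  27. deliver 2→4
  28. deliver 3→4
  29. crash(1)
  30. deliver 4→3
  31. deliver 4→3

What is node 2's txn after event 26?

e1 propose(0,'q'): 0[coor,t=1,-]
e2 deliver 0→1: 1[part,t=1,-]
e3 deliver 1→0: ·
e4 deliver 0→4: 4[part,t=1,-]
e5 deliver 4→0: ·
e6 deliver 0→3: 3[part,t=1,-]
e7 deliver 3→0: ·
e8 deliver 0→2: 2[part,t=1,-]
e9 deliver 2→0: 0[coor,t=1,q]
e10 deliver 0→1: 1[part,t=1,q]
e11 deliver 0→4: 4[part,t=1,q]
e12 deliver 0→2: 2[part,t=1,q]
e13 deliver 0→3: 3[part,t=1,q]
e14 timeout(0): 0[coor,t=2,q]
e15 deliver 3→1: ·
e16 deliver 4→3: ·
e17 deliver 1→4: ·
e18 deliver 4→3: ·
e19 timeout(0): 0[coor,t=3,q]
e20 deliver 4→1: ·
e21 timeout(0): 0[coor,t=4,q]
e22 deliver 2→0: ·
e23 deliver 1→3: ·
e24 timeout(0): 0[coor,t=5,q]
e25 crash(3): 3[✗part,t=1,q]
e26 deliver 2→1: ·

1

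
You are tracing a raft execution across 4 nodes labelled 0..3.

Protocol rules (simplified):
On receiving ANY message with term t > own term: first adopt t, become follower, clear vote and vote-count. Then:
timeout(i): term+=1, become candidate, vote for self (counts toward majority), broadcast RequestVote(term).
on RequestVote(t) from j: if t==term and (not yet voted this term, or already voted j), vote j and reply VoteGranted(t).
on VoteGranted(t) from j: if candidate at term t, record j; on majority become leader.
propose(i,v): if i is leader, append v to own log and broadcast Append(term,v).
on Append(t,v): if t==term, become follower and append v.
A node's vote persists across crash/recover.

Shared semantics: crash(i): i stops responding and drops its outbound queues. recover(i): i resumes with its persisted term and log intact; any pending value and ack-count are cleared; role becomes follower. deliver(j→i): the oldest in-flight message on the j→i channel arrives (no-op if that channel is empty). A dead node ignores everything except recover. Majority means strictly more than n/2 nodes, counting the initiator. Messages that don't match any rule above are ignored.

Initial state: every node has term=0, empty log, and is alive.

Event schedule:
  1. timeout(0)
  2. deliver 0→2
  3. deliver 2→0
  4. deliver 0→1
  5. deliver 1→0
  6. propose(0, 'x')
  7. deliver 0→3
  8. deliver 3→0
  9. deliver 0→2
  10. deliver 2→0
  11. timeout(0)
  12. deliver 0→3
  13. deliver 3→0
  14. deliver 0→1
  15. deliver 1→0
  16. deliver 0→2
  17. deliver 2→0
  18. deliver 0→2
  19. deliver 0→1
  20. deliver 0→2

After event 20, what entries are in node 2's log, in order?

step 1 timeout(0): 0={cand,t=1,log=-}
step 2 deliver 0→2: 2={foll,t=1,log=-}
step 3 deliver 2→0: —
step 4 deliver 0→1: 1={foll,t=1,log=-}
step 5 deliver 1→0: 0={lead,t=1,log=-}
step 6 propose(0,'x'): 0={lead,t=1,log=x}
step 7 deliver 0→3: 3={foll,t=1,log=-}
step 8 deliver 3→0: —
step 9 deliver 0→2: 2={foll,t=1,log=x}
step 10 deliver 2→0: —
step 11 timeout(0): 0={cand,t=2,log=x}
step 12 deliver 0→3: 3={foll,t=1,log=x}
step 13 deliver 3→0: —
step 14 deliver 0→1: 1={foll,t=1,log=x}
step 15 deliver 1→0: —
step 16 deliver 0→2: 2={foll,t=2,log=x}
step 17 deliver 2→0: —
step 18 deliver 0→2: —
step 19 deliver 0→1: 1={foll,t=2,log=x}
step 20 deliver 0→2: —

x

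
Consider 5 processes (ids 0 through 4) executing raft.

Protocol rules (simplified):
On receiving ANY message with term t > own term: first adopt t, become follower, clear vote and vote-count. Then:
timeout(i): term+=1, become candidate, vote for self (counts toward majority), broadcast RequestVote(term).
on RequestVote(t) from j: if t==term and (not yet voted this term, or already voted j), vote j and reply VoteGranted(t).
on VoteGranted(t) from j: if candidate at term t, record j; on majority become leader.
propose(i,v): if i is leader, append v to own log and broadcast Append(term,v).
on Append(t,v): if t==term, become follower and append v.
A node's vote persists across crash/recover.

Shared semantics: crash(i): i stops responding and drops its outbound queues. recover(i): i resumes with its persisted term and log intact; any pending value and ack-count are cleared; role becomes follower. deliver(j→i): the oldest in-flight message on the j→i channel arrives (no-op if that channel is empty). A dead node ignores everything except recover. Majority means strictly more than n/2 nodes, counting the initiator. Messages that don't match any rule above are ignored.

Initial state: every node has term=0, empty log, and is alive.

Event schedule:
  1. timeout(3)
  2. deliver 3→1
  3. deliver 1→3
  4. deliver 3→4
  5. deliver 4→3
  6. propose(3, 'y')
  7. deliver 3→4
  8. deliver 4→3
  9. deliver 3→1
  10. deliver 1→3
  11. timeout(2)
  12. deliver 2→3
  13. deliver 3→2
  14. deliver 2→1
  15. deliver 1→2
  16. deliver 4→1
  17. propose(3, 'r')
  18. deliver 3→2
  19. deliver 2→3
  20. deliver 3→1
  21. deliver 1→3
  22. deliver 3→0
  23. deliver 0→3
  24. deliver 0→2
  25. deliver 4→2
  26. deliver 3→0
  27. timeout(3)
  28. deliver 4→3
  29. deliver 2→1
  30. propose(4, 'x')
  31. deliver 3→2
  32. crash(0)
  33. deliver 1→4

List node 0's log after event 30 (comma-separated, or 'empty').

step 1 timeout(3): 3={cand,t=1,log=-}
step 2 deliver 3→1: 1={foll,t=1,log=-}
step 3 deliver 1→3: —
step 4 deliver 3→4: 4={foll,t=1,log=-}
step 5 deliver 4→3: 3={lead,t=1,log=-}
step 6 propose(3,'y'): 3={lead,t=1,log=y}
step 7 deliver 3→4: 4={foll,t=1,log=y}
step 8 deliver 4→3: —
step 9 deliver 3→1: 1={foll,t=1,log=y}
step 10 deliver 1→3: —
step 11 timeout(2): 2={cand,t=1,log=-}
step 12 deliver 2→3: —
step 13 deliver 3→2: —
step 14 deliver 2→1: —
step 15 deliver 1→2: —
step 16 deliver 4→1: —
step 17 propose(3,'r'): 3={lead,t=1,log=y,r}
step 18 deliver 3→2: 2={foll,t=1,log=y}
step 19 deliver 2→3: —
step 20 deliver 3→1: 1={foll,t=1,log=y,r}
step 21 deliver 1→3: —
step 22 deliver 3→0: 0={foll,t=1,log=-}
step 23 deliver 0→3: —
step 24 deliver 0→2: —
step 25 deliver 4→2: —
step 26 deliver 3→0: 0={foll,t=1,log=y}
step 27 timeout(3): 3={cand,t=2,log=y,r}
step 28 deliver 4→3: —
step 29 deliver 2→1: —
step 30 propose(4,'x'): —

y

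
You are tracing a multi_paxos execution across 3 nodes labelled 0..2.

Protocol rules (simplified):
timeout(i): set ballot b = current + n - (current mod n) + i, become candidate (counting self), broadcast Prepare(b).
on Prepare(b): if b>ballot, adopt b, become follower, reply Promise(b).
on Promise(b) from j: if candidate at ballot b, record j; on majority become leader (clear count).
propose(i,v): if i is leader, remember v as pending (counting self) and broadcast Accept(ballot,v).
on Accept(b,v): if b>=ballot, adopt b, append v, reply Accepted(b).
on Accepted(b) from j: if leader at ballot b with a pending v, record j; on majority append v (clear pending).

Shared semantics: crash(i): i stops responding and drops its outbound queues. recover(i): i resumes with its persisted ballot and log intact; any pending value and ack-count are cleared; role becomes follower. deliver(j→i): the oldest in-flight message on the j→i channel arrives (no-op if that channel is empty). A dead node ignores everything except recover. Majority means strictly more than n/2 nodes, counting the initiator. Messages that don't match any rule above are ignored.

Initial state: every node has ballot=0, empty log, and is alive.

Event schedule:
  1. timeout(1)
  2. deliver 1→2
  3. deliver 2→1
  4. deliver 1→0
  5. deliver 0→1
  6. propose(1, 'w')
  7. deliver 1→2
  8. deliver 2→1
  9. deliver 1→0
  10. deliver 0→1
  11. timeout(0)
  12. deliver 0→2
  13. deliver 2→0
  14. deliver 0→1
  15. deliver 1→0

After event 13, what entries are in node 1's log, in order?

e1 timeout(1): 1[cand,b=4,-]
e2 deliver 1→2: 2[foll,b=4,-]
e3 deliver 2→1: 1[lead,b=4,-]
e4 deliver 1→0: 0[foll,b=4,-]
e5 deliver 0→1: ·
e6 propose(1,'w'): ·
e7 deliver 1→2: 2[foll,b=4,w]
e8 deliver 2→1: 1[lead,b=4,w]
e9 deliver 1→0: 0[foll,b=4,w]
e10 deliver 0→1: ·
e11 timeout(0): 0[cand,b=6,w]
e12 deliver 0→2: 2[foll,b=6,w]
e13 deliver 2→0: 0[lead,b=6,w]

w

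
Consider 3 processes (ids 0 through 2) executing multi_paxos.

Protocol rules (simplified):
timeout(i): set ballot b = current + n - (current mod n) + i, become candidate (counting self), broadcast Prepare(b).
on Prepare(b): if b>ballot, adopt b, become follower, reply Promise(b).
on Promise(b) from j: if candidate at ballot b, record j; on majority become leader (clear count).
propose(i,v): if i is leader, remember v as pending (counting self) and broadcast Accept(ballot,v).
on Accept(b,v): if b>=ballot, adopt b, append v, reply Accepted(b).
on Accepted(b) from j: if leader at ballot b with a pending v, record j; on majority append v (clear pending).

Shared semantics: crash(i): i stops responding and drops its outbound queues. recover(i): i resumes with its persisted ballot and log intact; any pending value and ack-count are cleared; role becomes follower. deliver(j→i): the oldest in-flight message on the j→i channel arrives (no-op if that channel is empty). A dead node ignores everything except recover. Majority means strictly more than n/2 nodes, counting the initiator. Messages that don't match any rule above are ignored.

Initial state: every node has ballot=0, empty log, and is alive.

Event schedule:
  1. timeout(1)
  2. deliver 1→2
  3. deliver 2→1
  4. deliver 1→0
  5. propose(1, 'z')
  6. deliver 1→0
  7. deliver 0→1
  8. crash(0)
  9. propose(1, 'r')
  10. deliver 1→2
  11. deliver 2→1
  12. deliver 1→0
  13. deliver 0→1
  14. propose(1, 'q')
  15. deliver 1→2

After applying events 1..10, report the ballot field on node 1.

4

[1] timeout(1) → N1(cand b4 [-])
[2] deliver 1→2 → N2(foll b4 [-])
[3] deliver 2→1 → N1(lead b4 [-])
[4] deliver 1→0 → N0(foll b4 [-])
[5] propose(1,'z') → ∅
[6] deliver 1→0 → N0(foll b4 [z])
[7] deliver 0→1 → ∅
[8] crash(0) → N0(✗foll b4 [z])
[9] propose(1,'r') → ∅
[10] deliver 1→2 → N2(foll b4 [z])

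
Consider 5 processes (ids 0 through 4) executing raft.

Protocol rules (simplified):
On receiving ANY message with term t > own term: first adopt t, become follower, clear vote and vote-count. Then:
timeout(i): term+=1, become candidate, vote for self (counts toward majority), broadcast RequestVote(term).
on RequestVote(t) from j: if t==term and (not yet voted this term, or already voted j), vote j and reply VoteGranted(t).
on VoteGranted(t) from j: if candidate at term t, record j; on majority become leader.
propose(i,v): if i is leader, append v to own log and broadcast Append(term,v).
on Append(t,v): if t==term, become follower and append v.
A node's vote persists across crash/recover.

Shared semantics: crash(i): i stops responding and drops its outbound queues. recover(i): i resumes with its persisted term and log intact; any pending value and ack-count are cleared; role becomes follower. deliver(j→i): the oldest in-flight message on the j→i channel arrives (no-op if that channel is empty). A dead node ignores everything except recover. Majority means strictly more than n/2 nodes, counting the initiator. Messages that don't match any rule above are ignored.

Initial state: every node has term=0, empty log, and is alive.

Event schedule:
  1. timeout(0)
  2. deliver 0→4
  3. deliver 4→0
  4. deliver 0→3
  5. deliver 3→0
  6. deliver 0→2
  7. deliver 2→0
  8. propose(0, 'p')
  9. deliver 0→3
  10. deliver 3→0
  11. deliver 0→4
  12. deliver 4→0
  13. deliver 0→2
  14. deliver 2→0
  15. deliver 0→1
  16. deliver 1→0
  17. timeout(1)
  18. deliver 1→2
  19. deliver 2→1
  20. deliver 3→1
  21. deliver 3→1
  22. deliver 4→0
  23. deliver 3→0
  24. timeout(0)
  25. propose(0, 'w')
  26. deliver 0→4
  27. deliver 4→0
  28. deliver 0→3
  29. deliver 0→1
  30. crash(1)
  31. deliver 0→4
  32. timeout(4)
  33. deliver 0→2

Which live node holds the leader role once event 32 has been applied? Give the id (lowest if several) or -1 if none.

after 1 — timeout(0): n0:cand/t1/[-]
after 2 — deliver 0→4: n4:foll/t1/[-]
after 3 — deliver 4→0: ·
after 4 — deliver 0→3: n3:foll/t1/[-]
after 5 — deliver 3→0: n0:lead/t1/[-]
after 6 — deliver 0→2: n2:foll/t1/[-]
after 7 — deliver 2→0: ·
after 8 — propose(0,'p'): n0:lead/t1/[p]
after 9 — deliver 0→3: n3:foll/t1/[p]
after 10 — deliver 3→0: ·
after 11 — deliver 0→4: n4:foll/t1/[p]
after 12 — deliver 4→0: ·
after 13 — deliver 0→2: n2:foll/t1/[p]
after 14 — deliver 2→0: ·
after 15 — deliver 0→1: n1:foll/t1/[-]
after 16 — deliver 1→0: ·
after 17 — timeout(1): n1:cand/t2/[-]
after 18 — deliver 1→2: n2:foll/t2/[p]
after 19 — deliver 2→1: ·
after 20 — deliver 3→1: ·
after 21 — deliver 3→1: ·
after 22 — deliver 4→0: ·
after 23 — deliver 3→0: ·
after 24 — timeout(0): n0:cand/t2/[p]
after 25 — propose(0,'w'): ·
after 26 — deliver 0→4: n4:foll/t2/[p]
after 27 — deliver 4→0: ·
after 28 — deliver 0→3: n3:foll/t2/[p]
after 29 — deliver 0→1: ·
after 30 — crash(1): n1:✗cand/t2/[-]
after 31 — deliver 0→4: ·
after 32 — timeout(4): n4:cand/t3/[p]

-1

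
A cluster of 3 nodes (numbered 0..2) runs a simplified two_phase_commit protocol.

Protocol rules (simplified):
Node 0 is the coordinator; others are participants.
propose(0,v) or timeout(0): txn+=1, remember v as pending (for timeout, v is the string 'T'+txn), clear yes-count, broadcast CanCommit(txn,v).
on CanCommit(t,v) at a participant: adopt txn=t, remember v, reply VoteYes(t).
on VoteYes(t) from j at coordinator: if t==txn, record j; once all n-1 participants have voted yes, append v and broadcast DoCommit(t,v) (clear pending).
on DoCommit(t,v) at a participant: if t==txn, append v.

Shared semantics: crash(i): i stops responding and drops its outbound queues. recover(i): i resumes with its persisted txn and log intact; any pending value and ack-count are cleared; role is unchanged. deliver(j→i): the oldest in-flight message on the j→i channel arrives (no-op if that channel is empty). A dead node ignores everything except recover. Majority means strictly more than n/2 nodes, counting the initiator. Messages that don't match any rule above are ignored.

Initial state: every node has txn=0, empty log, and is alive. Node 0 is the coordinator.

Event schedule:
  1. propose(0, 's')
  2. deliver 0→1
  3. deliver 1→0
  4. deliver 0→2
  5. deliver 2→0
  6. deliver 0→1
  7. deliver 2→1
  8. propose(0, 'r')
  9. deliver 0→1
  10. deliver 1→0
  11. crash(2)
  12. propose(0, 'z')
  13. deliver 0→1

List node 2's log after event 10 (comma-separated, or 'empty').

1. propose(0,'s'):  <0:coor t1 ->
2. deliver 0→1:  <1:part t1 ->
3. deliver 1→0:  nop
4. deliver 0→2:  <2:part t1 ->
5. deliver 2→0:  <0:coor t1 s>
6. deliver 0→1:  <1:part t1 s>
7. deliver 2→1:  nop
8. propose(0,'r'):  <0:coor t2 s>
9. deliver 0→1:  <1:part t2 s>
10. deliver 1→0:  nop

empty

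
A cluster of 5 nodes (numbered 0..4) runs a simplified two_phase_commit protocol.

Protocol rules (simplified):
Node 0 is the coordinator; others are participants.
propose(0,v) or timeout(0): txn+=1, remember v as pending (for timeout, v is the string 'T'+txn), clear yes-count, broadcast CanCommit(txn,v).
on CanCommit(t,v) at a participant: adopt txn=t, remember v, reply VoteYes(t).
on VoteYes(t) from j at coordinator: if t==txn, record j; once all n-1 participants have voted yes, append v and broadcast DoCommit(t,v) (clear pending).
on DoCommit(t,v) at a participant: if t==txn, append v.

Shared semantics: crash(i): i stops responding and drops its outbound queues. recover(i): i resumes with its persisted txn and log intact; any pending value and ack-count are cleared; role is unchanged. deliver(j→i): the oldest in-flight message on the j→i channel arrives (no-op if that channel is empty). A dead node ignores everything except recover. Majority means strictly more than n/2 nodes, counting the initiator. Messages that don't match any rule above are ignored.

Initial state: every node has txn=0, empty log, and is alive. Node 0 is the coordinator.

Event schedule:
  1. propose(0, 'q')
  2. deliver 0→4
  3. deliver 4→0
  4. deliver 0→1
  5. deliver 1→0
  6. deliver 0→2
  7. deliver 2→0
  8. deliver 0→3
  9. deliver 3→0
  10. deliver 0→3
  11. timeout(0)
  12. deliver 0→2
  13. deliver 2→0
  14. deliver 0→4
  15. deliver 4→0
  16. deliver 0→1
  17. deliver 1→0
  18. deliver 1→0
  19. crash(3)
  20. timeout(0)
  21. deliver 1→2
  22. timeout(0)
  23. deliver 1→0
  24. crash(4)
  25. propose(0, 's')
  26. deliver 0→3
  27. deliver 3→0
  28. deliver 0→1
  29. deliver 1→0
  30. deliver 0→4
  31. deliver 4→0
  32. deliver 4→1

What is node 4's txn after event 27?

1. propose(0,'q'):  <0:coor t1 ->
2. deliver 0→4:  <4:part t1 ->
3. deliver 4→0:  nop
4. deliver 0→1:  <1:part t1 ->
5. deliver 1→0:  nop
6. deliver 0→2:  <2:part t1 ->
7. deliver 2→0:  nop
8. deliver 0→3:  <3:part t1 ->
9. deliver 3→0:  <0:coor t1 q>
10. deliver 0→3:  <3:part t1 q>
11. timeout(0):  <0:coor t2 q>
12. deliver 0→2:  <2:part t1 q>
13. deliver 2→0:  nop
14. deliver 0→4:  <4:part t1 q>
15. deliver 4→0:  nop
16. deliver 0→1:  <1:part t1 q>
17. deliver 1→0:  nop
18. deliver 1→0:  nop
19. crash(3):  <3:✗part t1 q>
20. timeout(0):  <0:coor t3 q>
21. deliver 1→2:  nop
22. timeout(0):  <0:coor t4 q>
23. deliver 1→0:  nop
24. crash(4):  <4:✗part t1 q>
25. propose(0,'s'):  <0:coor t5 q>
26. deliver 0→3:  nop
27. deliver 3→0:  nop

1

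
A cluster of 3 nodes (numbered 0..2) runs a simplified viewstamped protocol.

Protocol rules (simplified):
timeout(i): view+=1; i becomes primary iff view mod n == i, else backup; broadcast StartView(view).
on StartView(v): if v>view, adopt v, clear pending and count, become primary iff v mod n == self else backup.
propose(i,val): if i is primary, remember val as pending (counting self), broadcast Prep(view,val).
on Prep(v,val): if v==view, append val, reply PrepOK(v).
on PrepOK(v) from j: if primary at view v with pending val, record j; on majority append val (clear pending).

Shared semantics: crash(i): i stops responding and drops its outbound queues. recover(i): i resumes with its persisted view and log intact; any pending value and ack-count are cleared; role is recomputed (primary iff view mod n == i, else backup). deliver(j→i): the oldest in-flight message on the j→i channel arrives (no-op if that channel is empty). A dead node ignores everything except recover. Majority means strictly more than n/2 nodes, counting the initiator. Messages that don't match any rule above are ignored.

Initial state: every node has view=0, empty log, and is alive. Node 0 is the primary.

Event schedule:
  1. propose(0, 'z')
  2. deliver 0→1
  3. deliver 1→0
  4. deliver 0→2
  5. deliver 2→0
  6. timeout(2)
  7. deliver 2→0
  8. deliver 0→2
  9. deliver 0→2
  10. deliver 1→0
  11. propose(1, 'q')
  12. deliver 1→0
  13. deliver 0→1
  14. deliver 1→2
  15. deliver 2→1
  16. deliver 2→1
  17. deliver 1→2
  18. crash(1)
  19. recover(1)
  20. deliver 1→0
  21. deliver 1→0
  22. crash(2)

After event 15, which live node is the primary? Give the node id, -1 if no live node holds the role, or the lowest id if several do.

after 1 — propose(0,'z'): ·
after 2 — deliver 0→1: n1:back/v0/[z]
after 3 — deliver 1→0: n0:prim/v0/[z]
after 4 — deliver 0→2: n2:back/v0/[z]
after 5 — deliver 2→0: ·
after 6 — timeout(2): n2:back/v1/[z]
after 7 — deliver 2→0: n0:back/v1/[z]
after 8 — deliver 0→2: ·
after 9 — deliver 0→2: ·
after 10 — deliver 1→0: ·
after 11 — propose(1,'q'): ·
after 12 — deliver 1→0: ·
after 13 — deliver 0→1: ·
after 14 — deliver 1→2: ·
after 15 — deliver 2→1: n1:prim/v1/[z]

1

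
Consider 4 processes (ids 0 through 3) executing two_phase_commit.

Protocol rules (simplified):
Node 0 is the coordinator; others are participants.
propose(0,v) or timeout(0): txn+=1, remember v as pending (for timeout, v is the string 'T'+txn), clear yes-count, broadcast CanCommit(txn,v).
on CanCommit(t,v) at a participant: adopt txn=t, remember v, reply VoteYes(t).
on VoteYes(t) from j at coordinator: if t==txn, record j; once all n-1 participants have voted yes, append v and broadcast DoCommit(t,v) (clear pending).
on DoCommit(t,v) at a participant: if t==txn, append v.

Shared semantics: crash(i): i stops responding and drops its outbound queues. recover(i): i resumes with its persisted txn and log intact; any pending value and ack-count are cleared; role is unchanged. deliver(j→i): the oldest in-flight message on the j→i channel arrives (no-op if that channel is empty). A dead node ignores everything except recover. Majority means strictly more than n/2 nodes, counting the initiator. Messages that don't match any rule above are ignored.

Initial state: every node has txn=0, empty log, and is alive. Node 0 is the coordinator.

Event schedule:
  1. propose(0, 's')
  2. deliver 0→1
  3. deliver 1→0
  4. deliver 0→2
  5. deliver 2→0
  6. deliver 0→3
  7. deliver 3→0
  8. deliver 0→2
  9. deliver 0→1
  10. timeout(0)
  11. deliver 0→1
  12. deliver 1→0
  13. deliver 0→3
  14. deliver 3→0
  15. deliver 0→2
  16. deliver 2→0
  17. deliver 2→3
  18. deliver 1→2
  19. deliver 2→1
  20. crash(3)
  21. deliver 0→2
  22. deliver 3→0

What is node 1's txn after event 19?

2

step 1 propose(0,'s'): 0={coor,t=1,log=-}
step 2 deliver 0→1: 1={part,t=1,log=-}
step 3 deliver 1→0: —
step 4 deliver 0→2: 2={part,t=1,log=-}
step 5 deliver 2→0: —
step 6 deliver 0→3: 3={part,t=1,log=-}
step 7 deliver 3→0: 0={coor,t=1,log=s}
step 8 deliver 0→2: 2={part,t=1,log=s}
step 9 deliver 0→1: 1={part,t=1,log=s}
step 10 timeout(0): 0={coor,t=2,log=s}
step 11 deliver 0→1: 1={part,t=2,log=s}
step 12 deliver 1→0: —
step 13 deliver 0→3: 3={part,t=1,log=s}
step 14 deliver 3→0: —
step 15 deliver 0→2: 2={part,t=2,log=s}
step 16 deliver 2→0: —
step 17 deliver 2→3: —
step 18 deliver 1→2: —
step 19 deliver 2→1: —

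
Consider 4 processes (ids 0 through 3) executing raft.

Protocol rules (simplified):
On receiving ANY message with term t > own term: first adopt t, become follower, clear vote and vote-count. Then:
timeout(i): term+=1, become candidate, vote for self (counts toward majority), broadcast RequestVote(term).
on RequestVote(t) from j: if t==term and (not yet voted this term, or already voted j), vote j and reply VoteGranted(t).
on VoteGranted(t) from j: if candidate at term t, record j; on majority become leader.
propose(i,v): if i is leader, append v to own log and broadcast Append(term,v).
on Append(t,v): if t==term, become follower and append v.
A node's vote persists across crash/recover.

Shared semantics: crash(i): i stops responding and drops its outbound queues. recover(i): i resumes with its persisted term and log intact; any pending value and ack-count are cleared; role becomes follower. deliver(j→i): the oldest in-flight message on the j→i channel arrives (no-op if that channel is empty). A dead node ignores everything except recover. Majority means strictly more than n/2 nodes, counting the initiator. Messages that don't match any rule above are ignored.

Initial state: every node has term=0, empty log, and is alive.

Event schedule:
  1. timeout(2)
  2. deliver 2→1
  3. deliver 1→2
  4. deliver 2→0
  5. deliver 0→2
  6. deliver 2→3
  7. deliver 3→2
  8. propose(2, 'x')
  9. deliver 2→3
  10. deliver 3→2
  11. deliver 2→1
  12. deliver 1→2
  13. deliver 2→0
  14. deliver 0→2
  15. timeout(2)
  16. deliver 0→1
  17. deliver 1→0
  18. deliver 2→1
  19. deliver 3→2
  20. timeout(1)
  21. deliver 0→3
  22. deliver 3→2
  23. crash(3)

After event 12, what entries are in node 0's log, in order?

after 1 — timeout(2): n2:cand/t1/[-]
after 2 — deliver 2→1: n1:foll/t1/[-]
after 3 — deliver 1→2: ·
after 4 — deliver 2→0: n0:foll/t1/[-]
after 5 — deliver 0→2: n2:lead/t1/[-]
after 6 — deliver 2→3: n3:foll/t1/[-]
after 7 — deliver 3→2: ·
after 8 — propose(2,'x'): n2:lead/t1/[x]
after 9 — deliver 2→3: n3:foll/t1/[x]
after 10 — deliver 3→2: ·
after 11 — deliver 2→1: n1:foll/t1/[x]
after 12 — deliver 1→2: ·

empty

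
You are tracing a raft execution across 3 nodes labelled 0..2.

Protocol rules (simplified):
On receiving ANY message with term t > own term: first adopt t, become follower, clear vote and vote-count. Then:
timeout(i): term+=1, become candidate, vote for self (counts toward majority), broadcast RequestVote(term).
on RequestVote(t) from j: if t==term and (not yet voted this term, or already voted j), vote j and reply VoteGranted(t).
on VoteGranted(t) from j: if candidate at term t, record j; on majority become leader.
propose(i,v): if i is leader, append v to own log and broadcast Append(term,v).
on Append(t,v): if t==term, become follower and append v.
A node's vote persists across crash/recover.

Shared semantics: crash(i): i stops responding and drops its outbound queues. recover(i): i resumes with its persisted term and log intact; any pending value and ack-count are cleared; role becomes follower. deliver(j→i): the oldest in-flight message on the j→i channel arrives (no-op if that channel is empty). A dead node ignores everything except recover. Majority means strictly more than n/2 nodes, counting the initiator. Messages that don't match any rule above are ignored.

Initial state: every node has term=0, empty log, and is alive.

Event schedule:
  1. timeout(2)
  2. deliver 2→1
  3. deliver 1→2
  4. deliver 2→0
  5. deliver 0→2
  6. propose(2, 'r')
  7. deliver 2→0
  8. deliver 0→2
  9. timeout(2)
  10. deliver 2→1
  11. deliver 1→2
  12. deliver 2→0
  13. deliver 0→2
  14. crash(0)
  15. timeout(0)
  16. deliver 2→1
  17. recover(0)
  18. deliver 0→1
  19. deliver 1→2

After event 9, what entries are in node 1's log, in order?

empty

after 1 — timeout(2): n2:cand/t1/[-]
after 2 — deliver 2→1: n1:foll/t1/[-]
after 3 — deliver 1→2: n2:lead/t1/[-]
after 4 — deliver 2→0: n0:foll/t1/[-]
after 5 — deliver 0→2: ·
after 6 — propose(2,'r'): n2:lead/t1/[r]
after 7 — deliver 2→0: n0:foll/t1/[r]
after 8 — deliver 0→2: ·
after 9 — timeout(2): n2:cand/t2/[r]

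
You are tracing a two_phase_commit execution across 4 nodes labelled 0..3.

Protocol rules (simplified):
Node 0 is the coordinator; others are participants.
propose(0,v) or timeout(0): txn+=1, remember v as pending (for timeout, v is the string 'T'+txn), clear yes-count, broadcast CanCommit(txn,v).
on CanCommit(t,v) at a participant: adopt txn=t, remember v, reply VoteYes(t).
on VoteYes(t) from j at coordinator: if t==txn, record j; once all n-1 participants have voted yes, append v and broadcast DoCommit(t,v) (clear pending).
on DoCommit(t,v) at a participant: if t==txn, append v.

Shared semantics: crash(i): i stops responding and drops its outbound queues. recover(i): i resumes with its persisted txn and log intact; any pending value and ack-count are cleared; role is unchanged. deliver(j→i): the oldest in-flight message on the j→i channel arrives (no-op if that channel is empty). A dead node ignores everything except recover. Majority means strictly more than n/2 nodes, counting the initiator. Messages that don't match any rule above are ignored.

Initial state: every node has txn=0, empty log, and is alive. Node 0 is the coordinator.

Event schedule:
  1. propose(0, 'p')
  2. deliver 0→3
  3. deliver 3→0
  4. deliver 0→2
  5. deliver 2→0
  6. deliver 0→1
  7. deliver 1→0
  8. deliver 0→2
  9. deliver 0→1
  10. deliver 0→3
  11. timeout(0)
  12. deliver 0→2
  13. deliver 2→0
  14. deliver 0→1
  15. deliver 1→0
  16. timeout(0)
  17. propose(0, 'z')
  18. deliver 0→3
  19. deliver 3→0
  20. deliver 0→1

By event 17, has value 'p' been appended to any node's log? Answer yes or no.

e1 propose(0,'p'): 0[coor,t=1,-]
e2 deliver 0→3: 3[part,t=1,-]
e3 deliver 3→0: ·
e4 deliver 0→2: 2[part,t=1,-]
e5 deliver 2→0: ·
e6 deliver 0→1: 1[part,t=1,-]
e7 deliver 1→0: 0[coor,t=1,p]
e8 deliver 0→2: 2[part,t=1,p]
e9 deliver 0→1: 1[part,t=1,p]
e10 deliver 0→3: 3[part,t=1,p]
e11 timeout(0): 0[coor,t=2,p]
e12 deliver 0→2: 2[part,t=2,p]
e13 deliver 2→0: ·
e14 deliver 0→1: 1[part,t=2,p]
e15 deliver 1→0: ·
e16 timeout(0): 0[coor,t=3,p]
e17 propose(0,'z'): 0[coor,t=4,p]

yes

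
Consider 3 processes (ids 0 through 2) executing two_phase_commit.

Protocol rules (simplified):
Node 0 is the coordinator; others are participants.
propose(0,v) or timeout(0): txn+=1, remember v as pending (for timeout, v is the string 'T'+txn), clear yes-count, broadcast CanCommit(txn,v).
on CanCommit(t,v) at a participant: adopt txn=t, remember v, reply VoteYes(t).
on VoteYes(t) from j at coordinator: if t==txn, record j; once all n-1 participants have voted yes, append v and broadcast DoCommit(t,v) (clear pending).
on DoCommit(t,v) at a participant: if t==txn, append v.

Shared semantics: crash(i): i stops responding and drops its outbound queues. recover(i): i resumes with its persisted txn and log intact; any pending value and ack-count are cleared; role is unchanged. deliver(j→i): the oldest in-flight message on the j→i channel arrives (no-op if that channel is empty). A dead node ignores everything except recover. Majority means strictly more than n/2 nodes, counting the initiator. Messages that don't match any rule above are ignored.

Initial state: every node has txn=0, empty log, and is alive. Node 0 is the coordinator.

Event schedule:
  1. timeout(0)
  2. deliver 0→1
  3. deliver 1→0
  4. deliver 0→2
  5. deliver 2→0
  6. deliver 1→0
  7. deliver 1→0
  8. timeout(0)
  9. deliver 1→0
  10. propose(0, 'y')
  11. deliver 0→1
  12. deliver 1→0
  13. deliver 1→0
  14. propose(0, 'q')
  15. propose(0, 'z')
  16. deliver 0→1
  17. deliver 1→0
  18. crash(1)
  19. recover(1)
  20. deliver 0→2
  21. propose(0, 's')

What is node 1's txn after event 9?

1

after 1 — timeout(0): n0:coor/t1/[-]
after 2 — deliver 0→1: n1:part/t1/[-]
after 3 — deliver 1→0: ·
after 4 — deliver 0→2: n2:part/t1/[-]
after 5 — deliver 2→0: n0:coor/t1/[T1]
after 6 — deliver 1→0: ·
after 7 — deliver 1→0: ·
after 8 — timeout(0): n0:coor/t2/[T1]
after 9 — deliver 1→0: ·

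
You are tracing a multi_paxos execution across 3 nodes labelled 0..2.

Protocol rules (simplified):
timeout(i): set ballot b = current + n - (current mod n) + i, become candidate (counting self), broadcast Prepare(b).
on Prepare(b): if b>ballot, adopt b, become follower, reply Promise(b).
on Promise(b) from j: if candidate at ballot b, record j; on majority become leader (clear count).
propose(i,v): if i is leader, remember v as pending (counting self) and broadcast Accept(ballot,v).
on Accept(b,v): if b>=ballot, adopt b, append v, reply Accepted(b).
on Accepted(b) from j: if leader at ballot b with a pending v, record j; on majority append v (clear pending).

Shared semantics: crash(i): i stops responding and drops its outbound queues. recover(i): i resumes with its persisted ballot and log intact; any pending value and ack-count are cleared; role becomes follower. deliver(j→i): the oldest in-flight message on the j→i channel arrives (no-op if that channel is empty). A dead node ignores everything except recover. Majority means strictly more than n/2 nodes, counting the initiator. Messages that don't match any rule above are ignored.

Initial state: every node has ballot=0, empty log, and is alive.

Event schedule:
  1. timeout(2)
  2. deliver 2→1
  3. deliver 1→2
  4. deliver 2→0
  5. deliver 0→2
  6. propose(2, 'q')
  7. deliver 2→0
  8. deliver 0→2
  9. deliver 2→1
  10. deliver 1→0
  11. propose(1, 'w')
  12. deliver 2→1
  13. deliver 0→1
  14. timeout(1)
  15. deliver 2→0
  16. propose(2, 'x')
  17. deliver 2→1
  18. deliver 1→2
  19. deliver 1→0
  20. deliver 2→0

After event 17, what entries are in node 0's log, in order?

step 1 timeout(2): 2={cand,b=5,log=-}
step 2 deliver 2→1: 1={foll,b=5,log=-}
step 3 deliver 1→2: 2={lead,b=5,log=-}
step 4 deliver 2→0: 0={foll,b=5,log=-}
step 5 deliver 0→2: —
step 6 propose(2,'q'): —
step 7 deliver 2→0: 0={foll,b=5,log=q}
step 8 deliver 0→2: 2={lead,b=5,log=q}
step 9 deliver 2→1: 1={foll,b=5,log=q}
step 10 deliver 1→0: —
step 11 propose(1,'w'): —
step 12 deliver 2→1: —
step 13 deliver 0→1: —
step 14 timeout(1): 1={cand,b=7,log=q}
step 15 deliver 2→0: —
step 16 propose(2,'x'): —
step 17 deliver 2→1: —

q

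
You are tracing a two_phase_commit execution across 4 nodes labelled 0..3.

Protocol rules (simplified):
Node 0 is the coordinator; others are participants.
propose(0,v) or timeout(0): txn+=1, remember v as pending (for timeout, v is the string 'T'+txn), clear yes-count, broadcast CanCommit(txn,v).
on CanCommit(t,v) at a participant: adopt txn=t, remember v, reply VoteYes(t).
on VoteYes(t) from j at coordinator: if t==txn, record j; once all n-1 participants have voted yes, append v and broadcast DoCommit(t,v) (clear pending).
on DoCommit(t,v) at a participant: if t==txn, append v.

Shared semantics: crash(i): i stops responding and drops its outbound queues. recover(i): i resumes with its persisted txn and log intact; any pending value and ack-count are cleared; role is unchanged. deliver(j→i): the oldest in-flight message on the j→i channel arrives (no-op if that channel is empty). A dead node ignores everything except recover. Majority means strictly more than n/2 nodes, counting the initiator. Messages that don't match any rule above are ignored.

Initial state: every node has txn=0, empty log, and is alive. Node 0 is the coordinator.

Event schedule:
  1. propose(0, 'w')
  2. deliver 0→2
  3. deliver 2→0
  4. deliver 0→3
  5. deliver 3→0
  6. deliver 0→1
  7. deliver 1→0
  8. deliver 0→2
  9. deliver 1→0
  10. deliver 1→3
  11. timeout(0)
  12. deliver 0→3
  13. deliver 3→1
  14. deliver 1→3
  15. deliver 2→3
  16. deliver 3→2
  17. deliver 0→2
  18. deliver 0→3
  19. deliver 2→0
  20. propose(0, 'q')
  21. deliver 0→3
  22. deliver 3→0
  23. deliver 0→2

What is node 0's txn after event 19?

[1] propose(0,'w') → N0(coor t1 [-])
[2] deliver 0→2 → N2(part t1 [-])
[3] deliver 2→0 → ∅
[4] deliver 0→3 → N3(part t1 [-])
[5] deliver 3→0 → ∅
[6] deliver 0→1 → N1(part t1 [-])
[7] deliver 1→0 → N0(coor t1 [w])
[8] deliver 0→2 → N2(part t1 [w])
[9] deliver 1→0 → ∅
[10] deliver 1→3 → ∅
[11] timeout(0) → N0(coor t2 [w])
[12] deliver 0→3 → N3(part t1 [w])
[13] deliver 3→1 → ∅
[14] deliver 1→3 → ∅
[15] deliver 2→3 → ∅
[16] deliver 3→2 → ∅
[17] deliver 0→2 → N2(part t2 [w])
[18] deliver 0→3 → N3(part t2 [w])
[19] deliver 2→0 → ∅

2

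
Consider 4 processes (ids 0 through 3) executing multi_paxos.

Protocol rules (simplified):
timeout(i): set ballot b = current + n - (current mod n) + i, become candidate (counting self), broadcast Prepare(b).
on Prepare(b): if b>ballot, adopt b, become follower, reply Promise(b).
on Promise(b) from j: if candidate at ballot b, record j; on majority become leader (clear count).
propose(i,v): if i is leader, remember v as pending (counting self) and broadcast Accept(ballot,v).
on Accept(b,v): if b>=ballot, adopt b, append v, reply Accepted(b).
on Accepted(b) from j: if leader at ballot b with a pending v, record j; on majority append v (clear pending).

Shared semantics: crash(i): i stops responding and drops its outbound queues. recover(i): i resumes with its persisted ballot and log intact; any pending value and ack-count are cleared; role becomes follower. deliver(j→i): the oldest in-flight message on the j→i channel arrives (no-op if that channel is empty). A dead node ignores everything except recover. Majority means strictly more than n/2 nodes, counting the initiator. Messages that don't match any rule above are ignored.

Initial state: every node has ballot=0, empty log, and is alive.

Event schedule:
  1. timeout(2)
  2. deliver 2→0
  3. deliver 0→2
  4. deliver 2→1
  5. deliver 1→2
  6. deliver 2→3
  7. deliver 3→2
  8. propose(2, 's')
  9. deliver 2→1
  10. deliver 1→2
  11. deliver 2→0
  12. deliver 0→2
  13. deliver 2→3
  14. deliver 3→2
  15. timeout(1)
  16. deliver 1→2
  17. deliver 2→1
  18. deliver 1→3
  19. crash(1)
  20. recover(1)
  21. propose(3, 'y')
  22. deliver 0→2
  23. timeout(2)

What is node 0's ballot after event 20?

[1] timeout(2) → N2(cand b6 [-])
[2] deliver 2→0 → N0(foll b6 [-])
[3] deliver 0→2 → ∅
[4] deliver 2→1 → N1(foll b6 [-])
[5] deliver 1→2 → N2(lead b6 [-])
[6] deliver 2→3 → N3(foll b6 [-])
[7] deliver 3→2 → ∅
[8] propose(2,'s') → ∅
[9] deliver 2→1 → N1(foll b6 [s])
[10] deliver 1→2 → ∅
[11] deliver 2→0 → N0(foll b6 [s])
[12] deliver 0→2 → N2(lead b6 [s])
[13] deliver 2→3 → N3(foll b6 [s])
[14] deliver 3→2 → ∅
[15] timeout(1) → N1(cand b9 [s])
[16] deliver 1→2 → N2(foll b9 [s])
[17] deliver 2→1 → ∅
[18] deliver 1→3 → N3(foll b9 [s])
[19] crash(1) → N1(✗cand b9 [s])
[20] recover(1) → N1(foll b9 [s])

6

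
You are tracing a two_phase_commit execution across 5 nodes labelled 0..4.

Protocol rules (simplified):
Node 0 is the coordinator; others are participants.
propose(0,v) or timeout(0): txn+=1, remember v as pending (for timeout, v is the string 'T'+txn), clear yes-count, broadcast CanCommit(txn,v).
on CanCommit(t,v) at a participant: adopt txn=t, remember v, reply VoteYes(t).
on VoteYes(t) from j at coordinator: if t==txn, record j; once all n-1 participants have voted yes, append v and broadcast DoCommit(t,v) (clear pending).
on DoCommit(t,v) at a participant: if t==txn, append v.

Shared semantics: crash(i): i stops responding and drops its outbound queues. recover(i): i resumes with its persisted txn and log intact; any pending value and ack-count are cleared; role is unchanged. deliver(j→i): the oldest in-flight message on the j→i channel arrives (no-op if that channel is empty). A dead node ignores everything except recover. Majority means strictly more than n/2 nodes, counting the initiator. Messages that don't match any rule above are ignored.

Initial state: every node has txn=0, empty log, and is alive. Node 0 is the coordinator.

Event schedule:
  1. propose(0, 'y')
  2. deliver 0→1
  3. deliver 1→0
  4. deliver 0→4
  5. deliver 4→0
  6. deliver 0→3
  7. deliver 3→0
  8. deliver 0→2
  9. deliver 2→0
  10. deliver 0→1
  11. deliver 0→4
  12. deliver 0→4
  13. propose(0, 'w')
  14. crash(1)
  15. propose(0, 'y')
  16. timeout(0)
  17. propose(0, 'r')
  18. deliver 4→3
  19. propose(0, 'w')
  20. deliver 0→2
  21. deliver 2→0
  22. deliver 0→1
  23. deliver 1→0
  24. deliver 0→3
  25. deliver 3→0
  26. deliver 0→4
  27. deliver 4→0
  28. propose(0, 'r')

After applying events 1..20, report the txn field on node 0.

after 1 — propose(0,'y'): n0:coor/t1/[-]
after 2 — deliver 0→1: n1:part/t1/[-]
after 3 — deliver 1→0: ·
after 4 — deliver 0→4: n4:part/t1/[-]
after 5 — deliver 4→0: ·
after 6 — deliver 0→3: n3:part/t1/[-]
after 7 — deliver 3→0: ·
after 8 — deliver 0→2: n2:part/t1/[-]
after 9 — deliver 2→0: n0:coor/t1/[y]
after 10 — deliver 0→1: n1:part/t1/[y]
after 11 — deliver 0→4: n4:part/t1/[y]
after 12 — deliver 0→4: ·
after 13 — propose(0,'w'): n0:coor/t2/[y]
after 14 — crash(1): n1:✗part/t1/[y]
after 15 — propose(0,'y'): n0:coor/t3/[y]
after 16 — timeout(0): n0:coor/t4/[y]
after 17 — propose(0,'r'): n0:coor/t5/[y]
after 18 — deliver 4→3: ·
after 19 — propose(0,'w'): n0:coor/t6/[y]
after 20 — deliver 0→2: n2:part/t1/[y]

6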